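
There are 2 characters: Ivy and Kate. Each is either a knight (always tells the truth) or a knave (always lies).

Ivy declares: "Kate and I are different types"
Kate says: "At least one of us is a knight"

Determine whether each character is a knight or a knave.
Ivy is a knave.
Kate is a knave.

Verification:
- Ivy (knave) says "Kate and I are different types" - this is FALSE (a lie) because Ivy is a knave and Kate is a knave.
- Kate (knave) says "At least one of us is a knight" - this is FALSE (a lie) because no one is a knight.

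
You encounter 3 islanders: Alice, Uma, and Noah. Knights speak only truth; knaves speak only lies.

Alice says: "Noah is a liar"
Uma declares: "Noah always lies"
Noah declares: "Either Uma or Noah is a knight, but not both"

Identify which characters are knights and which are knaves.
Alice is a knave.
Uma is a knave.
Noah is a knight.

Verification:
- Alice (knave) says "Noah is a liar" - this is FALSE (a lie) because Noah is a knight.
- Uma (knave) says "Noah always lies" - this is FALSE (a lie) because Noah is a knight.
- Noah (knight) says "Either Uma or Noah is a knight, but not both" - this is TRUE because Uma is a knave and Noah is a knight.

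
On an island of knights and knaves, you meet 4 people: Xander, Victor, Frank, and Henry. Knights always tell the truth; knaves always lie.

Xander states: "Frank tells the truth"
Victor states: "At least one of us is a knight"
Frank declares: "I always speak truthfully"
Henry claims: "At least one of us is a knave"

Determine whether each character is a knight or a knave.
Xander is a knave.
Victor is a knight.
Frank is a knave.
Henry is a knight.

Verification:
- Xander (knave) says "Frank tells the truth" - this is FALSE (a lie) because Frank is a knave.
- Victor (knight) says "At least one of us is a knight" - this is TRUE because Victor and Henry are knights.
- Frank (knave) says "I always speak truthfully" - this is FALSE (a lie) because Frank is a knave.
- Henry (knight) says "At least one of us is a knave" - this is TRUE because Xander and Frank are knaves.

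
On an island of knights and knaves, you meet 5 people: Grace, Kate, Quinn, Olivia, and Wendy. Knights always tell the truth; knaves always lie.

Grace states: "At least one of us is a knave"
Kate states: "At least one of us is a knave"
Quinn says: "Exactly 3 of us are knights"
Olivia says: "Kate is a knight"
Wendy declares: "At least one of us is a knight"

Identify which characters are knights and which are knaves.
Grace is a knight.
Kate is a knight.
Quinn is a knave.
Olivia is a knight.
Wendy is a knight.

Verification:
- Grace (knight) says "At least one of us is a knave" - this is TRUE because Quinn is a knave.
- Kate (knight) says "At least one of us is a knave" - this is TRUE because Quinn is a knave.
- Quinn (knave) says "Exactly 3 of us are knights" - this is FALSE (a lie) because there are 4 knights.
- Olivia (knight) says "Kate is a knight" - this is TRUE because Kate is a knight.
- Wendy (knight) says "At least one of us is a knight" - this is TRUE because Grace, Kate, Olivia, and Wendy are knights.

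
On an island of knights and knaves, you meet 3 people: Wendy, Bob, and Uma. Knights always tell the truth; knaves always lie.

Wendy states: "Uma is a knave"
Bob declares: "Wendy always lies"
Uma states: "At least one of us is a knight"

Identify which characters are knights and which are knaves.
Wendy is a knave.
Bob is a knight.
Uma is a knight.

Verification:
- Wendy (knave) says "Uma is a knave" - this is FALSE (a lie) because Uma is a knight.
- Bob (knight) says "Wendy always lies" - this is TRUE because Wendy is a knave.
- Uma (knight) says "At least one of us is a knight" - this is TRUE because Bob and Uma are knights.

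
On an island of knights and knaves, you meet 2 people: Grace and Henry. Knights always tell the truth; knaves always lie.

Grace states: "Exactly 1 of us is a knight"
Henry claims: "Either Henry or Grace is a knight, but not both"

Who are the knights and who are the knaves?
Grace is a knave.
Henry is a knave.

Verification:
- Grace (knave) says "Exactly 1 of us is a knight" - this is FALSE (a lie) because there are 0 knights.
- Henry (knave) says "Either Henry or Grace is a knight, but not both" - this is FALSE (a lie) because Henry is a knave and Grace is a knave.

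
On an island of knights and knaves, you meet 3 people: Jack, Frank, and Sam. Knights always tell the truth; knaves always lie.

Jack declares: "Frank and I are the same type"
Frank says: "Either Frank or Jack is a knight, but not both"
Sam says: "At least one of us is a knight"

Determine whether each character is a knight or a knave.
Jack is a knave.
Frank is a knight.
Sam is a knight.

Verification:
- Jack (knave) says "Frank and I are the same type" - this is FALSE (a lie) because Jack is a knave and Frank is a knight.
- Frank (knight) says "Either Frank or Jack is a knight, but not both" - this is TRUE because Frank is a knight and Jack is a knave.
- Sam (knight) says "At least one of us is a knight" - this is TRUE because Frank and Sam are knights.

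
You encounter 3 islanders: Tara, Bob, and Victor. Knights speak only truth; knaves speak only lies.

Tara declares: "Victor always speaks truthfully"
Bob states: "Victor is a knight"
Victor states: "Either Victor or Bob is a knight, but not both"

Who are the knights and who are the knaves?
Tara is a knave.
Bob is a knave.
Victor is a knave.

Verification:
- Tara (knave) says "Victor always speaks truthfully" - this is FALSE (a lie) because Victor is a knave.
- Bob (knave) says "Victor is a knight" - this is FALSE (a lie) because Victor is a knave.
- Victor (knave) says "Either Victor or Bob is a knight, but not both" - this is FALSE (a lie) because Victor is a knave and Bob is a knave.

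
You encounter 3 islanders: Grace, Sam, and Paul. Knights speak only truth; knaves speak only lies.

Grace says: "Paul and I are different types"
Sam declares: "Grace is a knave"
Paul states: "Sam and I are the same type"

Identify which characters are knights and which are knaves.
Grace is a knave.
Sam is a knight.
Paul is a knave.

Verification:
- Grace (knave) says "Paul and I are different types" - this is FALSE (a lie) because Grace is a knave and Paul is a knave.
- Sam (knight) says "Grace is a knave" - this is TRUE because Grace is a knave.
- Paul (knave) says "Sam and I are the same type" - this is FALSE (a lie) because Paul is a knave and Sam is a knight.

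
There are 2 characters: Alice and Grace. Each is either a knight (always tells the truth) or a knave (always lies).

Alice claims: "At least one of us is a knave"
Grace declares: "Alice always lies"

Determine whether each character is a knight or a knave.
Alice is a knight.
Grace is a knave.

Verification:
- Alice (knight) says "At least one of us is a knave" - this is TRUE because Grace is a knave.
- Grace (knave) says "Alice always lies" - this is FALSE (a lie) because Alice is a knight.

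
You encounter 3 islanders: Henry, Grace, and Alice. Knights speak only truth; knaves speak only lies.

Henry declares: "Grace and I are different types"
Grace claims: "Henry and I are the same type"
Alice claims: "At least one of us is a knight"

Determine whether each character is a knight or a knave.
Henry is a knight.
Grace is a knave.
Alice is a knight.

Verification:
- Henry (knight) says "Grace and I are different types" - this is TRUE because Henry is a knight and Grace is a knave.
- Grace (knave) says "Henry and I are the same type" - this is FALSE (a lie) because Grace is a knave and Henry is a knight.
- Alice (knight) says "At least one of us is a knight" - this is TRUE because Henry and Alice are knights.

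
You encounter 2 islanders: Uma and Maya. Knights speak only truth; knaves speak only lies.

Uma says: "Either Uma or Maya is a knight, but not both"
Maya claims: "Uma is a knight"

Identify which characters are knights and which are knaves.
Uma is a knave.
Maya is a knave.

Verification:
- Uma (knave) says "Either Uma or Maya is a knight, but not both" - this is FALSE (a lie) because Uma is a knave and Maya is a knave.
- Maya (knave) says "Uma is a knight" - this is FALSE (a lie) because Uma is a knave.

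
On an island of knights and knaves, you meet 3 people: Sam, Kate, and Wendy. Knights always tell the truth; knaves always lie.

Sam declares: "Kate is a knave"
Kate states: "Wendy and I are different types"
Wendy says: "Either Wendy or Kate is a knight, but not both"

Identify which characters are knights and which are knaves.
Sam is a knight.
Kate is a knave.
Wendy is a knave.

Verification:
- Sam (knight) says "Kate is a knave" - this is TRUE because Kate is a knave.
- Kate (knave) says "Wendy and I are different types" - this is FALSE (a lie) because Kate is a knave and Wendy is a knave.
- Wendy (knave) says "Either Wendy or Kate is a knight, but not both" - this is FALSE (a lie) because Wendy is a knave and Kate is a knave.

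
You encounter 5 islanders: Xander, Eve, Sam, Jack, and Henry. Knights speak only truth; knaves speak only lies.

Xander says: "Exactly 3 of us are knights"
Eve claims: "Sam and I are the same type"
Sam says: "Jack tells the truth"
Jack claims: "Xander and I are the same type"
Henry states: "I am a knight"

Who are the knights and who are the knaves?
Xander is a knight.
Eve is a knave.
Sam is a knight.
Jack is a knight.
Henry is a knave.

Verification:
- Xander (knight) says "Exactly 3 of us are knights" - this is TRUE because there are 3 knights.
- Eve (knave) says "Sam and I are the same type" - this is FALSE (a lie) because Eve is a knave and Sam is a knight.
- Sam (knight) says "Jack tells the truth" - this is TRUE because Jack is a knight.
- Jack (knight) says "Xander and I are the same type" - this is TRUE because Jack is a knight and Xander is a knight.
- Henry (knave) says "I am a knight" - this is FALSE (a lie) because Henry is a knave.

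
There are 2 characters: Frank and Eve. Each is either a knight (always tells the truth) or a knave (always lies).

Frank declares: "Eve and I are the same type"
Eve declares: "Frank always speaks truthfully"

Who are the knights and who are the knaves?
Frank is a knight.
Eve is a knight.

Verification:
- Frank (knight) says "Eve and I are the same type" - this is TRUE because Frank is a knight and Eve is a knight.
- Eve (knight) says "Frank always speaks truthfully" - this is TRUE because Frank is a knight.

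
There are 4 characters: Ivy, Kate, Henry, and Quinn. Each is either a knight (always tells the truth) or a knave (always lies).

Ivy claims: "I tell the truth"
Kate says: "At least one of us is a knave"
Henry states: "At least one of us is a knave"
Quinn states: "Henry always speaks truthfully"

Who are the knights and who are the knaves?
Ivy is a knave.
Kate is a knight.
Henry is a knight.
Quinn is a knight.

Verification:
- Ivy (knave) says "I tell the truth" - this is FALSE (a lie) because Ivy is a knave.
- Kate (knight) says "At least one of us is a knave" - this is TRUE because Ivy is a knave.
- Henry (knight) says "At least one of us is a knave" - this is TRUE because Ivy is a knave.
- Quinn (knight) says "Henry always speaks truthfully" - this is TRUE because Henry is a knight.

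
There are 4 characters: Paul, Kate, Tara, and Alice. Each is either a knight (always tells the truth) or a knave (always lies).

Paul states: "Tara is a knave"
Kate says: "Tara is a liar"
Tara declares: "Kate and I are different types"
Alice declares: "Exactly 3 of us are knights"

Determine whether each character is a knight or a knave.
Paul is a knave.
Kate is a knave.
Tara is a knight.
Alice is a knave.

Verification:
- Paul (knave) says "Tara is a knave" - this is FALSE (a lie) because Tara is a knight.
- Kate (knave) says "Tara is a liar" - this is FALSE (a lie) because Tara is a knight.
- Tara (knight) says "Kate and I are different types" - this is TRUE because Tara is a knight and Kate is a knave.
- Alice (knave) says "Exactly 3 of us are knights" - this is FALSE (a lie) because there are 1 knights.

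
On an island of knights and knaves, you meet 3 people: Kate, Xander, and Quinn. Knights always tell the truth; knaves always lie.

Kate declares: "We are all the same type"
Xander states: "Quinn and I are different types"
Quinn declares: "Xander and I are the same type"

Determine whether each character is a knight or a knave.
Kate is a knave.
Xander is a knight.
Quinn is a knave.

Verification:
- Kate (knave) says "We are all the same type" - this is FALSE (a lie) because Xander is a knight and Kate and Quinn are knaves.
- Xander (knight) says "Quinn and I are different types" - this is TRUE because Xander is a knight and Quinn is a knave.
- Quinn (knave) says "Xander and I are the same type" - this is FALSE (a lie) because Quinn is a knave and Xander is a knight.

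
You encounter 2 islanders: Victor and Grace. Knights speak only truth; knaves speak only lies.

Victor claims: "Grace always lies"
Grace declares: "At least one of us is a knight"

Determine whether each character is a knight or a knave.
Victor is a knave.
Grace is a knight.

Verification:
- Victor (knave) says "Grace always lies" - this is FALSE (a lie) because Grace is a knight.
- Grace (knight) says "At least one of us is a knight" - this is TRUE because Grace is a knight.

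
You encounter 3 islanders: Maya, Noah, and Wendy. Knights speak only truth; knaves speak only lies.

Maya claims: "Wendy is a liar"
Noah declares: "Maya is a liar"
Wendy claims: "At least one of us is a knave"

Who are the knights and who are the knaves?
Maya is a knave.
Noah is a knight.
Wendy is a knight.

Verification:
- Maya (knave) says "Wendy is a liar" - this is FALSE (a lie) because Wendy is a knight.
- Noah (knight) says "Maya is a liar" - this is TRUE because Maya is a knave.
- Wendy (knight) says "At least one of us is a knave" - this is TRUE because Maya is a knave.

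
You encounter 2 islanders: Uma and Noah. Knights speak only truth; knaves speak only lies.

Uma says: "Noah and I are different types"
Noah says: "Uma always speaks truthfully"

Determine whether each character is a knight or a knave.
Uma is a knave.
Noah is a knave.

Verification:
- Uma (knave) says "Noah and I are different types" - this is FALSE (a lie) because Uma is a knave and Noah is a knave.
- Noah (knave) says "Uma always speaks truthfully" - this is FALSE (a lie) because Uma is a knave.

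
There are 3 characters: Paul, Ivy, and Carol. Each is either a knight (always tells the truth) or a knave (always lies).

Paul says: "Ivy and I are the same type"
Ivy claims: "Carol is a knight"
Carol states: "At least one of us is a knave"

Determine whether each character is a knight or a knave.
Paul is a knave.
Ivy is a knight.
Carol is a knight.

Verification:
- Paul (knave) says "Ivy and I are the same type" - this is FALSE (a lie) because Paul is a knave and Ivy is a knight.
- Ivy (knight) says "Carol is a knight" - this is TRUE because Carol is a knight.
- Carol (knight) says "At least one of us is a knave" - this is TRUE because Paul is a knave.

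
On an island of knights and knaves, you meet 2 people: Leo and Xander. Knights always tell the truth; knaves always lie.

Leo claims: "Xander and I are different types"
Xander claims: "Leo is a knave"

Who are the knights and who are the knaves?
Leo is a knight.
Xander is a knave.

Verification:
- Leo (knight) says "Xander and I are different types" - this is TRUE because Leo is a knight and Xander is a knave.
- Xander (knave) says "Leo is a knave" - this is FALSE (a lie) because Leo is a knight.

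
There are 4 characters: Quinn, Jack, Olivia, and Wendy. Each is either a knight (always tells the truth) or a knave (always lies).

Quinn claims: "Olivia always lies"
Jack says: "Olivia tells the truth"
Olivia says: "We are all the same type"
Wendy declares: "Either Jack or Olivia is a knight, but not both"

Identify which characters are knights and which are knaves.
Quinn is a knight.
Jack is a knave.
Olivia is a knave.
Wendy is a knave.

Verification:
- Quinn (knight) says "Olivia always lies" - this is TRUE because Olivia is a knave.
- Jack (knave) says "Olivia tells the truth" - this is FALSE (a lie) because Olivia is a knave.
- Olivia (knave) says "We are all the same type" - this is FALSE (a lie) because Quinn is a knight and Jack, Olivia, and Wendy are knaves.
- Wendy (knave) says "Either Jack or Olivia is a knight, but not both" - this is FALSE (a lie) because Jack is a knave and Olivia is a knave.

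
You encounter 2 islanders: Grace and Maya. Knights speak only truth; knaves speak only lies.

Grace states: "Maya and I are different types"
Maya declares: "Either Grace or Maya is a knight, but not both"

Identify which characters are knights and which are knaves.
Grace is a knave.
Maya is a knave.

Verification:
- Grace (knave) says "Maya and I are different types" - this is FALSE (a lie) because Grace is a knave and Maya is a knave.
- Maya (knave) says "Either Grace or Maya is a knight, but not both" - this is FALSE (a lie) because Grace is a knave and Maya is a knave.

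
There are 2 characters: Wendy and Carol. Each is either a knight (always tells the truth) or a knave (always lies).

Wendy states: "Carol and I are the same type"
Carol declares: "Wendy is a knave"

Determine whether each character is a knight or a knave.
Wendy is a knave.
Carol is a knight.

Verification:
- Wendy (knave) says "Carol and I are the same type" - this is FALSE (a lie) because Wendy is a knave and Carol is a knight.
- Carol (knight) says "Wendy is a knave" - this is TRUE because Wendy is a knave.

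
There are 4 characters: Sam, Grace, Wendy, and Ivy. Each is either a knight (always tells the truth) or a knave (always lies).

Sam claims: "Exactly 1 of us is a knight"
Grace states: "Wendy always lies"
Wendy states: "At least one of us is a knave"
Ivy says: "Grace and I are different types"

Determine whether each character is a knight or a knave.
Sam is a knave.
Grace is a knave.
Wendy is a knight.
Ivy is a knight.

Verification:
- Sam (knave) says "Exactly 1 of us is a knight" - this is FALSE (a lie) because there are 2 knights.
- Grace (knave) says "Wendy always lies" - this is FALSE (a lie) because Wendy is a knight.
- Wendy (knight) says "At least one of us is a knave" - this is TRUE because Sam and Grace are knaves.
- Ivy (knight) says "Grace and I are different types" - this is TRUE because Ivy is a knight and Grace is a knave.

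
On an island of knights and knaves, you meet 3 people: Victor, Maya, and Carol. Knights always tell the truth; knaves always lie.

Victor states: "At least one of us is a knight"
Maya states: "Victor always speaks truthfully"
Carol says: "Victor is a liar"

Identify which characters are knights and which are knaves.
Victor is a knight.
Maya is a knight.
Carol is a knave.

Verification:
- Victor (knight) says "At least one of us is a knight" - this is TRUE because Victor and Maya are knights.
- Maya (knight) says "Victor always speaks truthfully" - this is TRUE because Victor is a knight.
- Carol (knave) says "Victor is a liar" - this is FALSE (a lie) because Victor is a knight.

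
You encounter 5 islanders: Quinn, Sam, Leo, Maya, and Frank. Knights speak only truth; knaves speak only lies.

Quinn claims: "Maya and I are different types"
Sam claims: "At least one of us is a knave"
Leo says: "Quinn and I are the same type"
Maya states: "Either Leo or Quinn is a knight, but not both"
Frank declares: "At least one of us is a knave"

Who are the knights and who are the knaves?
Quinn is a knight.
Sam is a knight.
Leo is a knight.
Maya is a knave.
Frank is a knight.

Verification:
- Quinn (knight) says "Maya and I are different types" - this is TRUE because Quinn is a knight and Maya is a knave.
- Sam (knight) says "At least one of us is a knave" - this is TRUE because Maya is a knave.
- Leo (knight) says "Quinn and I are the same type" - this is TRUE because Leo is a knight and Quinn is a knight.
- Maya (knave) says "Either Leo or Quinn is a knight, but not both" - this is FALSE (a lie) because Leo is a knight and Quinn is a knight.
- Frank (knight) says "At least one of us is a knave" - this is TRUE because Maya is a knave.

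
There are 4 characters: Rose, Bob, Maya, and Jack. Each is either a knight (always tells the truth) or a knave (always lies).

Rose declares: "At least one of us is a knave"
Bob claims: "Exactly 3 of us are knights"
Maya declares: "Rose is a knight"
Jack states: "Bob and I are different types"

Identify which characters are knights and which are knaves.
Rose is a knight.
Bob is a knave.
Maya is a knight.
Jack is a knave.

Verification:
- Rose (knight) says "At least one of us is a knave" - this is TRUE because Bob and Jack are knaves.
- Bob (knave) says "Exactly 3 of us are knights" - this is FALSE (a lie) because there are 2 knights.
- Maya (knight) says "Rose is a knight" - this is TRUE because Rose is a knight.
- Jack (knave) says "Bob and I are different types" - this is FALSE (a lie) because Jack is a knave and Bob is a knave.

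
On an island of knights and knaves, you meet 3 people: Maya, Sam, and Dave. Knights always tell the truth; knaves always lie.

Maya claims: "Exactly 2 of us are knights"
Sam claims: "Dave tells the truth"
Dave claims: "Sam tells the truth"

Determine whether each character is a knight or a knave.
Maya is a knave.
Sam is a knave.
Dave is a knave.

Verification:
- Maya (knave) says "Exactly 2 of us are knights" - this is FALSE (a lie) because there are 0 knights.
- Sam (knave) says "Dave tells the truth" - this is FALSE (a lie) because Dave is a knave.
- Dave (knave) says "Sam tells the truth" - this is FALSE (a lie) because Sam is a knave.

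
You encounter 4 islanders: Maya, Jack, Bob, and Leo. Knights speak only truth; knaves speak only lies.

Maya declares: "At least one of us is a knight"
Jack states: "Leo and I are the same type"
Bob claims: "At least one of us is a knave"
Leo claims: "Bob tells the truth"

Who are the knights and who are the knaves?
Maya is a knight.
Jack is a knave.
Bob is a knight.
Leo is a knight.

Verification:
- Maya (knight) says "At least one of us is a knight" - this is TRUE because Maya, Bob, and Leo are knights.
- Jack (knave) says "Leo and I are the same type" - this is FALSE (a lie) because Jack is a knave and Leo is a knight.
- Bob (knight) says "At least one of us is a knave" - this is TRUE because Jack is a knave.
- Leo (knight) says "Bob tells the truth" - this is TRUE because Bob is a knight.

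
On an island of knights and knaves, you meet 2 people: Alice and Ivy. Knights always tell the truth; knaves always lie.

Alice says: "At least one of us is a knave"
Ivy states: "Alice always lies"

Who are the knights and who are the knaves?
Alice is a knight.
Ivy is a knave.

Verification:
- Alice (knight) says "At least one of us is a knave" - this is TRUE because Ivy is a knave.
- Ivy (knave) says "Alice always lies" - this is FALSE (a lie) because Alice is a knight.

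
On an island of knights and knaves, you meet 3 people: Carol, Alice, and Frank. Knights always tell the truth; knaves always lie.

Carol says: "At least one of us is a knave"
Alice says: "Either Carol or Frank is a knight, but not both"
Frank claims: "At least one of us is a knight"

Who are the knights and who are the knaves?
Carol is a knight.
Alice is a knave.
Frank is a knight.

Verification:
- Carol (knight) says "At least one of us is a knave" - this is TRUE because Alice is a knave.
- Alice (knave) says "Either Carol or Frank is a knight, but not both" - this is FALSE (a lie) because Carol is a knight and Frank is a knight.
- Frank (knight) says "At least one of us is a knight" - this is TRUE because Carol and Frank are knights.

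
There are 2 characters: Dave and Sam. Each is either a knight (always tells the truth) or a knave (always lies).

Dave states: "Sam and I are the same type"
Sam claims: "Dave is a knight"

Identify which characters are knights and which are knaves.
Dave is a knight.
Sam is a knight.

Verification:
- Dave (knight) says "Sam and I are the same type" - this is TRUE because Dave is a knight and Sam is a knight.
- Sam (knight) says "Dave is a knight" - this is TRUE because Dave is a knight.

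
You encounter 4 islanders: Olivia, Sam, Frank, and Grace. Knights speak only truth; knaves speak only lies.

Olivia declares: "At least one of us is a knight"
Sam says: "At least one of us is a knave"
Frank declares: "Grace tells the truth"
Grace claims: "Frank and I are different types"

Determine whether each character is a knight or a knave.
Olivia is a knight.
Sam is a knight.
Frank is a knave.
Grace is a knave.

Verification:
- Olivia (knight) says "At least one of us is a knight" - this is TRUE because Olivia and Sam are knights.
- Sam (knight) says "At least one of us is a knave" - this is TRUE because Frank and Grace are knaves.
- Frank (knave) says "Grace tells the truth" - this is FALSE (a lie) because Grace is a knave.
- Grace (knave) says "Frank and I are different types" - this is FALSE (a lie) because Grace is a knave and Frank is a knave.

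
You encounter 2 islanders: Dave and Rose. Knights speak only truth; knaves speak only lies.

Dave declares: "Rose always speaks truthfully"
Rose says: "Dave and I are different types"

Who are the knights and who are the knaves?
Dave is a knave.
Rose is a knave.

Verification:
- Dave (knave) says "Rose always speaks truthfully" - this is FALSE (a lie) because Rose is a knave.
- Rose (knave) says "Dave and I are different types" - this is FALSE (a lie) because Rose is a knave and Dave is a knave.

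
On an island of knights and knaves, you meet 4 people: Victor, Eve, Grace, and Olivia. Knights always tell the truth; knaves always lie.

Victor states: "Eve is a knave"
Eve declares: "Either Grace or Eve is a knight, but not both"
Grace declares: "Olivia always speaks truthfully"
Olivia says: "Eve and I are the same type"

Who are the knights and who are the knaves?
Victor is a knave.
Eve is a knight.
Grace is a knave.
Olivia is a knave.

Verification:
- Victor (knave) says "Eve is a knave" - this is FALSE (a lie) because Eve is a knight.
- Eve (knight) says "Either Grace or Eve is a knight, but not both" - this is TRUE because Grace is a knave and Eve is a knight.
- Grace (knave) says "Olivia always speaks truthfully" - this is FALSE (a lie) because Olivia is a knave.
- Olivia (knave) says "Eve and I are the same type" - this is FALSE (a lie) because Olivia is a knave and Eve is a knight.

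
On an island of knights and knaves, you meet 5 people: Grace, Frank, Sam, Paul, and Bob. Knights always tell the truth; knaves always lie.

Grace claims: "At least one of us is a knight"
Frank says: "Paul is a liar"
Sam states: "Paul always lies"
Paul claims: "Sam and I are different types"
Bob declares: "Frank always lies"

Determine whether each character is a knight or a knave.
Grace is a knight.
Frank is a knave.
Sam is a knave.
Paul is a knight.
Bob is a knight.

Verification:
- Grace (knight) says "At least one of us is a knight" - this is TRUE because Grace, Paul, and Bob are knights.
- Frank (knave) says "Paul is a liar" - this is FALSE (a lie) because Paul is a knight.
- Sam (knave) says "Paul always lies" - this is FALSE (a lie) because Paul is a knight.
- Paul (knight) says "Sam and I are different types" - this is TRUE because Paul is a knight and Sam is a knave.
- Bob (knight) says "Frank always lies" - this is TRUE because Frank is a knave.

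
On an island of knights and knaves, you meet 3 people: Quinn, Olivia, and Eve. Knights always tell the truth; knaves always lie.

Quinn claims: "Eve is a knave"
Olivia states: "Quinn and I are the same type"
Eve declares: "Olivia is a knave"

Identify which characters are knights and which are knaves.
Quinn is a knight.
Olivia is a knight.
Eve is a knave.

Verification:
- Quinn (knight) says "Eve is a knave" - this is TRUE because Eve is a knave.
- Olivia (knight) says "Quinn and I are the same type" - this is TRUE because Olivia is a knight and Quinn is a knight.
- Eve (knave) says "Olivia is a knave" - this is FALSE (a lie) because Olivia is a knight.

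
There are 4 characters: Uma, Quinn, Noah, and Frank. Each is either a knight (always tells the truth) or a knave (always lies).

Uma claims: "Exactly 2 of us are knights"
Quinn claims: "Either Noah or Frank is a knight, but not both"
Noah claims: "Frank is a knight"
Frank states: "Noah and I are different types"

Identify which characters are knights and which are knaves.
Uma is a knave.
Quinn is a knave.
Noah is a knave.
Frank is a knave.

Verification:
- Uma (knave) says "Exactly 2 of us are knights" - this is FALSE (a lie) because there are 0 knights.
- Quinn (knave) says "Either Noah or Frank is a knight, but not both" - this is FALSE (a lie) because Noah is a knave and Frank is a knave.
- Noah (knave) says "Frank is a knight" - this is FALSE (a lie) because Frank is a knave.
- Frank (knave) says "Noah and I are different types" - this is FALSE (a lie) because Frank is a knave and Noah is a knave.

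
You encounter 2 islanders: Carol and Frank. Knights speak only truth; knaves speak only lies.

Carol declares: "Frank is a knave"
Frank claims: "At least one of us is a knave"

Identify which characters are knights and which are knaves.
Carol is a knave.
Frank is a knight.

Verification:
- Carol (knave) says "Frank is a knave" - this is FALSE (a lie) because Frank is a knight.
- Frank (knight) says "At least one of us is a knave" - this is TRUE because Carol is a knave.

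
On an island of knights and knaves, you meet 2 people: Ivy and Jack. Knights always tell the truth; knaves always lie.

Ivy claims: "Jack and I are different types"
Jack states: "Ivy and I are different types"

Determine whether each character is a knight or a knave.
Ivy is a knave.
Jack is a knave.

Verification:
- Ivy (knave) says "Jack and I are different types" - this is FALSE (a lie) because Ivy is a knave and Jack is a knave.
- Jack (knave) says "Ivy and I are different types" - this is FALSE (a lie) because Jack is a knave and Ivy is a knave.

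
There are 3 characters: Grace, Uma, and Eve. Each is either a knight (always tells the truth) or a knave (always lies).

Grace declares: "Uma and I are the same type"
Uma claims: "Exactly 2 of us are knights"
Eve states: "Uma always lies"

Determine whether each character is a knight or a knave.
Grace is a knight.
Uma is a knight.
Eve is a knave.

Verification:
- Grace (knight) says "Uma and I are the same type" - this is TRUE because Grace is a knight and Uma is a knight.
- Uma (knight) says "Exactly 2 of us are knights" - this is TRUE because there are 2 knights.
- Eve (knave) says "Uma always lies" - this is FALSE (a lie) because Uma is a knight.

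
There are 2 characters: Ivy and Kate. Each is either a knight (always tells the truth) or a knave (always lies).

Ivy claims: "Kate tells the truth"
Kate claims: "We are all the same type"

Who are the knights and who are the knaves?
Ivy is a knight.
Kate is a knight.

Verification:
- Ivy (knight) says "Kate tells the truth" - this is TRUE because Kate is a knight.
- Kate (knight) says "We are all the same type" - this is TRUE because Ivy and Kate are knights.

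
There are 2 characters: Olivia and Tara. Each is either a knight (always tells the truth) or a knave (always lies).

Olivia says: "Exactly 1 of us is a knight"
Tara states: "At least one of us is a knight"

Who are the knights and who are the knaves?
Olivia is a knave.
Tara is a knave.

Verification:
- Olivia (knave) says "Exactly 1 of us is a knight" - this is FALSE (a lie) because there are 0 knights.
- Tara (knave) says "At least one of us is a knight" - this is FALSE (a lie) because no one is a knight.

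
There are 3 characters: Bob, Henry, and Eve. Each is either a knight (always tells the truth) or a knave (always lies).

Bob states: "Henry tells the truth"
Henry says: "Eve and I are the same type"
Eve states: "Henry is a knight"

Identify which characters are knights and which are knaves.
Bob is a knight.
Henry is a knight.
Eve is a knight.

Verification:
- Bob (knight) says "Henry tells the truth" - this is TRUE because Henry is a knight.
- Henry (knight) says "Eve and I are the same type" - this is TRUE because Henry is a knight and Eve is a knight.
- Eve (knight) says "Henry is a knight" - this is TRUE because Henry is a knight.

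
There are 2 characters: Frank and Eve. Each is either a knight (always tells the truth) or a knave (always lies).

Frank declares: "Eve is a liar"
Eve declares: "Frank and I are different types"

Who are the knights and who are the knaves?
Frank is a knave.
Eve is a knight.

Verification:
- Frank (knave) says "Eve is a liar" - this is FALSE (a lie) because Eve is a knight.
- Eve (knight) says "Frank and I are different types" - this is TRUE because Eve is a knight and Frank is a knave.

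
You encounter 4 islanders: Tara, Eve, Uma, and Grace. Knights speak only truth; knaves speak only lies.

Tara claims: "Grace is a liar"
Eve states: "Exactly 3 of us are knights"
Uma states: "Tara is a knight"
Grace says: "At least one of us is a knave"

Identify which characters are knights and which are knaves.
Tara is a knave.
Eve is a knave.
Uma is a knave.
Grace is a knight.

Verification:
- Tara (knave) says "Grace is a liar" - this is FALSE (a lie) because Grace is a knight.
- Eve (knave) says "Exactly 3 of us are knights" - this is FALSE (a lie) because there are 1 knights.
- Uma (knave) says "Tara is a knight" - this is FALSE (a lie) because Tara is a knave.
- Grace (knight) says "At least one of us is a knave" - this is TRUE because Tara, Eve, and Uma are knaves.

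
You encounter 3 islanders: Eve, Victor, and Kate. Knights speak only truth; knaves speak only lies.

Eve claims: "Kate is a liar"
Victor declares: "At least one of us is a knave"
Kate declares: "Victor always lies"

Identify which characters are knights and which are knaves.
Eve is a knight.
Victor is a knight.
Kate is a knave.

Verification:
- Eve (knight) says "Kate is a liar" - this is TRUE because Kate is a knave.
- Victor (knight) says "At least one of us is a knave" - this is TRUE because Kate is a knave.
- Kate (knave) says "Victor always lies" - this is FALSE (a lie) because Victor is a knight.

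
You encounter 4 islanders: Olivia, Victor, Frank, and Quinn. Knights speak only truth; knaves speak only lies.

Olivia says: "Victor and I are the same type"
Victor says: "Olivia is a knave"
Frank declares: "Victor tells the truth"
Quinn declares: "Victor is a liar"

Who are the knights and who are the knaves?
Olivia is a knave.
Victor is a knight.
Frank is a knight.
Quinn is a knave.

Verification:
- Olivia (knave) says "Victor and I are the same type" - this is FALSE (a lie) because Olivia is a knave and Victor is a knight.
- Victor (knight) says "Olivia is a knave" - this is TRUE because Olivia is a knave.
- Frank (knight) says "Victor tells the truth" - this is TRUE because Victor is a knight.
- Quinn (knave) says "Victor is a liar" - this is FALSE (a lie) because Victor is a knight.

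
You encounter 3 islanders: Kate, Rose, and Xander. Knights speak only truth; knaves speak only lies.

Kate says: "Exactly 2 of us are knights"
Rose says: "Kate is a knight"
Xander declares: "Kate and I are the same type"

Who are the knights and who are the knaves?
Kate is a knight.
Rose is a knight.
Xander is a knave.

Verification:
- Kate (knight) says "Exactly 2 of us are knights" - this is TRUE because there are 2 knights.
- Rose (knight) says "Kate is a knight" - this is TRUE because Kate is a knight.
- Xander (knave) says "Kate and I are the same type" - this is FALSE (a lie) because Xander is a knave and Kate is a knight.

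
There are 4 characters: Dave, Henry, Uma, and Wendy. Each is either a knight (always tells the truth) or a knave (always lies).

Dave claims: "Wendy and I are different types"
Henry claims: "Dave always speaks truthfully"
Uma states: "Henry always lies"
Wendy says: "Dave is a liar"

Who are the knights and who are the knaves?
Dave is a knight.
Henry is a knight.
Uma is a knave.
Wendy is a knave.

Verification:
- Dave (knight) says "Wendy and I are different types" - this is TRUE because Dave is a knight and Wendy is a knave.
- Henry (knight) says "Dave always speaks truthfully" - this is TRUE because Dave is a knight.
- Uma (knave) says "Henry always lies" - this is FALSE (a lie) because Henry is a knight.
- Wendy (knave) says "Dave is a liar" - this is FALSE (a lie) because Dave is a knight.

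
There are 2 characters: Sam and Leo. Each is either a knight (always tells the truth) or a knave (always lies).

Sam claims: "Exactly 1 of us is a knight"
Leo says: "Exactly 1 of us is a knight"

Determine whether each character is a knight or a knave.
Sam is a knave.
Leo is a knave.

Verification:
- Sam (knave) says "Exactly 1 of us is a knight" - this is FALSE (a lie) because there are 0 knights.
- Leo (knave) says "Exactly 1 of us is a knight" - this is FALSE (a lie) because there are 0 knights.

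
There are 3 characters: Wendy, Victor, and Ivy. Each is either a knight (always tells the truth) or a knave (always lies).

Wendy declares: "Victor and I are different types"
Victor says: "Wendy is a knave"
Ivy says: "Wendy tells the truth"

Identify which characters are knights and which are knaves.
Wendy is a knight.
Victor is a knave.
Ivy is a knight.

Verification:
- Wendy (knight) says "Victor and I are different types" - this is TRUE because Wendy is a knight and Victor is a knave.
- Victor (knave) says "Wendy is a knave" - this is FALSE (a lie) because Wendy is a knight.
- Ivy (knight) says "Wendy tells the truth" - this is TRUE because Wendy is a knight.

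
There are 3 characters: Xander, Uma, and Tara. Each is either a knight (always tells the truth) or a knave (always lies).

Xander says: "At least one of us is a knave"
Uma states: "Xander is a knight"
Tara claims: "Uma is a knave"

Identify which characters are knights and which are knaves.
Xander is a knight.
Uma is a knight.
Tara is a knave.

Verification:
- Xander (knight) says "At least one of us is a knave" - this is TRUE because Tara is a knave.
- Uma (knight) says "Xander is a knight" - this is TRUE because Xander is a knight.
- Tara (knave) says "Uma is a knave" - this is FALSE (a lie) because Uma is a knight.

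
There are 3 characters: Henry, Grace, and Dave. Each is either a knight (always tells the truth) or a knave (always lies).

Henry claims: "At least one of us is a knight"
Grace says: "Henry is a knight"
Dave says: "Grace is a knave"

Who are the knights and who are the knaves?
Henry is a knight.
Grace is a knight.
Dave is a knave.

Verification:
- Henry (knight) says "At least one of us is a knight" - this is TRUE because Henry and Grace are knights.
- Grace (knight) says "Henry is a knight" - this is TRUE because Henry is a knight.
- Dave (knave) says "Grace is a knave" - this is FALSE (a lie) because Grace is a knight.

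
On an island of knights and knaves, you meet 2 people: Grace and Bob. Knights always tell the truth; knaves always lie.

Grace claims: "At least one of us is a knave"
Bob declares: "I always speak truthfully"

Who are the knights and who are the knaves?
Grace is a knight.
Bob is a knave.

Verification:
- Grace (knight) says "At least one of us is a knave" - this is TRUE because Bob is a knave.
- Bob (knave) says "I always speak truthfully" - this is FALSE (a lie) because Bob is a knave.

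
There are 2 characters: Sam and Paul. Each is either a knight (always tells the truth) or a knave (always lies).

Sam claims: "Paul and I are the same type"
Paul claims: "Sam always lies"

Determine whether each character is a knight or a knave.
Sam is a knave.
Paul is a knight.

Verification:
- Sam (knave) says "Paul and I are the same type" - this is FALSE (a lie) because Sam is a knave and Paul is a knight.
- Paul (knight) says "Sam always lies" - this is TRUE because Sam is a knave.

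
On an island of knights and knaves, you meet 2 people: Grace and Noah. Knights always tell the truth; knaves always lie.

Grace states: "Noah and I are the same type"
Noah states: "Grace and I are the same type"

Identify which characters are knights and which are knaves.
Grace is a knight.
Noah is a knight.

Verification:
- Grace (knight) says "Noah and I are the same type" - this is TRUE because Grace is a knight and Noah is a knight.
- Noah (knight) says "Grace and I are the same type" - this is TRUE because Noah is a knight and Grace is a knight.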